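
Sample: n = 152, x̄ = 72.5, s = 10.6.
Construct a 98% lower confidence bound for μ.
μ ≥ 70.72

Lower bound (one-sided):
t* = 2.072 (one-sided for 98%)
Lower bound = x̄ - t* · s/√n = 72.5 - 2.072 · 10.6/√152 = 70.72

We are 98% confident that μ ≥ 70.72.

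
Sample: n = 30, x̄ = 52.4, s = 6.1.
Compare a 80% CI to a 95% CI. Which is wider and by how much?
95% CI is wider by 1.64

df = 29
80% CI: t* = 1.311, (50.94, 53.86), width = 2 · t* · s/√n = 2.92
95% CI: t* = 2.045, (50.12, 54.68), width = 2 · t* · s/√n = 4.56

The 95% CI is wider by 4.56 - 2.92 = 1.64.
Higher confidence requires a wider interval.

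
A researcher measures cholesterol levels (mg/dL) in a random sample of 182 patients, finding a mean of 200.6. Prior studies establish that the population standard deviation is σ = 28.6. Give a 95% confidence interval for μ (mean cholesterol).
(196.44, 204.76)

z-interval (σ known):
z* = 1.960 for 95% confidence

Margin of error = z* · σ/√n = 1.960 · 28.6/√182 = 4.16

CI: (200.6 - 4.16, 200.6 + 4.16) = (196.44, 204.76)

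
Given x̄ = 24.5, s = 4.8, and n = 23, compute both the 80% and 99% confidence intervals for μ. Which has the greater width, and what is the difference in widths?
99% CI is wider by 3.00

df = 22
80% CI: t* = 1.321, (23.18, 25.82), width = 2 · t* · s/√n = 2.64
99% CI: t* = 2.819, (21.68, 27.32), width = 2 · t* · s/√n = 5.64

The 99% CI is wider by 5.64 - 2.64 = 3.00.
Higher confidence requires a wider interval.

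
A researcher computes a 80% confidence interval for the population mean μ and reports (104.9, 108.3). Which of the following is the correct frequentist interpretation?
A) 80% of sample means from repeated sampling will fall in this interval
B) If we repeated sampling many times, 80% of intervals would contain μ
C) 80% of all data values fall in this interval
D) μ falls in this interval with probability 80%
B

A) Wrong — coverage applies to intervals containing μ, not to future x̄ values.
B) Correct — this is the frequentist long-run coverage interpretation.
C) Wrong — a CI is about the parameter μ, not individual data values.
D) Wrong — μ is fixed; the randomness lives in the interval, not in μ.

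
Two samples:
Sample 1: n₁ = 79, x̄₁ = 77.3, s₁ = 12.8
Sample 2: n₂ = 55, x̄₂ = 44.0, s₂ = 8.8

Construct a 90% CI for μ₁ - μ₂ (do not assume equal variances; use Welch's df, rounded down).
(30.21, 36.39)

Difference: x̄₁ - x̄₂ = 33.30
SE = √(s₁²/n₁ + s₂²/n₂) = √(12.8²/79 + 8.8²/55) = 1.8660
df = 131.99 → 131 (Welch–Satterthwaite, rounded down)
t* = 1.657

CI: 33.30 ± 1.657 · 1.8660 = 33.30 ± 3.09 = (30.21, 36.39)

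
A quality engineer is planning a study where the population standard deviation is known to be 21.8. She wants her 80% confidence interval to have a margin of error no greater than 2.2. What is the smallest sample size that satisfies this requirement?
n ≥ 162

For margin E ≤ 2.2:
n ≥ (z* · σ / E)²
n ≥ (1.282 · 21.8 / 2.2)²
n ≥ 161.38

Minimum n = 162 (rounding up)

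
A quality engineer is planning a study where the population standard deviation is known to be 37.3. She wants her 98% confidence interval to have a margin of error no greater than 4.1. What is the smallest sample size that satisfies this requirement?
n ≥ 448

For margin E ≤ 4.1:
n ≥ (z* · σ / E)²
n ≥ (2.326 · 37.3 / 4.1)²
n ≥ 447.78

Minimum n = 448 (rounding up)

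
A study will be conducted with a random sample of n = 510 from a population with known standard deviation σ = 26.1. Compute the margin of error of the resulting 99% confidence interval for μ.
Margin of error = 2.98

Margin of error = z* · σ/√n
= 2.576 · 26.1/√510
= 2.576 · 26.1/22.5832
= 2.98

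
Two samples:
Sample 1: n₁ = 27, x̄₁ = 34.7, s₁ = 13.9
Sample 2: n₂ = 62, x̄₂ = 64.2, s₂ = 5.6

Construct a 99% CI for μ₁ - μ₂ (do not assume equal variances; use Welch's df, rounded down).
(-37.13, -21.87)

Difference: x̄₁ - x̄₂ = -29.50
SE = √(s₁²/n₁ + s₂²/n₂) = √(13.9²/27 + 5.6²/62) = 2.7680
df = 29.74 → 29 (Welch–Satterthwaite, rounded down)
t* = 2.756

CI: -29.50 ± 2.756 · 2.7680 = -29.50 ± 7.63 = (-37.13, -21.87)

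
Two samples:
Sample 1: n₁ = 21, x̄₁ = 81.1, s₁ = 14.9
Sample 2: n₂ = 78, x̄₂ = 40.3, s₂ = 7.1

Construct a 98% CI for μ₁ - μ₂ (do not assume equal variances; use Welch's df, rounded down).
(32.40, 49.20)

Difference: x̄₁ - x̄₂ = 40.80
SE = √(s₁²/n₁ + s₂²/n₂) = √(14.9²/21 + 7.1²/78) = 3.3494
df = 22.50 → 22 (Welch–Satterthwaite, rounded down)
t* = 2.508

CI: 40.80 ± 2.508 · 3.3494 = 40.80 ± 8.40 = (32.40, 49.20)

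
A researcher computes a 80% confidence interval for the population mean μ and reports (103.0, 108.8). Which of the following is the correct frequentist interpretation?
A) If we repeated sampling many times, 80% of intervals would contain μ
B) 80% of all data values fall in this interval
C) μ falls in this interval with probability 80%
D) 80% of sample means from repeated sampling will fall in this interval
A

A) Correct — this is the frequentist long-run coverage interpretation.
B) Wrong — a CI is about the parameter μ, not individual data values.
C) Wrong — μ is fixed; the randomness lives in the interval, not in μ.
D) Wrong — coverage applies to intervals containing μ, not to future x̄ values.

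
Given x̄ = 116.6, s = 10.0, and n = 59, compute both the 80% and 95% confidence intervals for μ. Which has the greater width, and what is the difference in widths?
95% CI is wider by 1.84

df = 58
80% CI: t* = 1.296, (114.91, 118.29), width = 2 · t* · s/√n = 3.37
95% CI: t* = 2.002, (113.99, 119.21), width = 2 · t* · s/√n = 5.21

The 95% CI is wider by 5.21 - 3.37 = 1.84.
Higher confidence requires a wider interval.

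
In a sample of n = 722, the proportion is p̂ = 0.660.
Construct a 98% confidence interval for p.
(0.619, 0.701)

Proportion CI:
SE = √(p̂(1-p̂)/n) = √(0.660 · 0.340 / 722) = 0.01763

z* = 2.326
Margin = z* · SE = 2.326 · 0.01763 = 0.0410

CI: 0.660 ± 0.0410 = (0.619, 0.701)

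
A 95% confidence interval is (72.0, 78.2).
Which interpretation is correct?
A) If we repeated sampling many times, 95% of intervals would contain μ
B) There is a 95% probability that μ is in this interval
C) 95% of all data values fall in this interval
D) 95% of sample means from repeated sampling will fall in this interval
A

A) Correct — this is the frequentist long-run coverage interpretation.
B) Wrong — μ is fixed; the randomness lives in the interval, not in μ.
C) Wrong — a CI is about the parameter μ, not individual data values.
D) Wrong — coverage applies to intervals containing μ, not to future x̄ values.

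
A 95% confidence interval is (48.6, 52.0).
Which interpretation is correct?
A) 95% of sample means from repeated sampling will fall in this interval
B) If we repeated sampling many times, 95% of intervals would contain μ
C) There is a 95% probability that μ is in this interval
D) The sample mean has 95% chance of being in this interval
B

A) Wrong — coverage applies to intervals containing μ, not to future x̄ values.
B) Correct — this is the frequentist long-run coverage interpretation.
C) Wrong — μ is fixed; the randomness lives in the interval, not in μ.
D) Wrong — x̄ is observed and sits in the interval by construction.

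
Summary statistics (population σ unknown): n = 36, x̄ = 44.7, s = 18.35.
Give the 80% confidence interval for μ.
(40.71, 48.69)

t-interval (σ unknown):
df = n - 1 = 35
t* = 1.306 for 80% confidence

Margin of error = t* · s/√n = 1.306 · 18.35/√36 = 3.99

CI: (40.71, 48.69)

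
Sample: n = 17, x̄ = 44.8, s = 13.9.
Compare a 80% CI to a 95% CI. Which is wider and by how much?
95% CI is wider by 5.28

df = 16
80% CI: t* = 1.337, (40.29, 49.31), width = 2 · t* · s/√n = 9.01
95% CI: t* = 2.120, (37.65, 51.95), width = 2 · t* · s/√n = 14.29

The 95% CI is wider by 14.29 - 9.01 = 5.28.
Higher confidence requires a wider interval.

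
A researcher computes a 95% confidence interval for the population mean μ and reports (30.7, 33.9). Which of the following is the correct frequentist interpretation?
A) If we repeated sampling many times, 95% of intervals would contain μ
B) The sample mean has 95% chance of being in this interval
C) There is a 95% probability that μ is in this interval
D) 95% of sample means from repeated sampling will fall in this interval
A

A) Correct — this is the frequentist long-run coverage interpretation.
B) Wrong — x̄ is observed and sits in the interval by construction.
C) Wrong — μ is fixed; the randomness lives in the interval, not in μ.
D) Wrong — coverage applies to intervals containing μ, not to future x̄ values.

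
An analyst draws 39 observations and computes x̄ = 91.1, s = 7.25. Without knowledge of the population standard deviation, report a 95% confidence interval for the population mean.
(88.75, 93.45)

t-interval (σ unknown):
df = n - 1 = 38
t* = 2.024 for 95% confidence

Margin of error = t* · s/√n = 2.024 · 7.25/√39 = 2.35

CI: (88.75, 93.45)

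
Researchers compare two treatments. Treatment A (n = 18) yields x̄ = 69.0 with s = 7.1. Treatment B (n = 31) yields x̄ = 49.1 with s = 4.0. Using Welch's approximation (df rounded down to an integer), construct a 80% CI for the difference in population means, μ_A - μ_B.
(17.50, 22.30)

Difference: x̄₁ - x̄₂ = 19.90
SE = √(s₁²/n₁ + s₂²/n₂) = √(7.1²/18 + 4.0²/31) = 1.8212
df = 23.39 → 23 (Welch–Satterthwaite, rounded down)
t* = 1.319

CI: 19.90 ± 1.319 · 1.8212 = 19.90 ± 2.40 = (17.50, 22.30)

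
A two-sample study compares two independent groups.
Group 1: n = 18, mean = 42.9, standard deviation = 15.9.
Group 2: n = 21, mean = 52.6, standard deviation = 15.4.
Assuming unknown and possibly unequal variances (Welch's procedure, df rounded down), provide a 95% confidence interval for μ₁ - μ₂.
(-19.92, 0.52)

Difference: x̄₁ - x̄₂ = -9.70
SE = √(s₁²/n₁ + s₂²/n₂) = √(15.9²/18 + 15.4²/21) = 5.0337
df = 35.71 → 35 (Welch–Satterthwaite, rounded down)
t* = 2.030

CI: -9.70 ± 2.030 · 5.0337 = -9.70 ± 10.22 = (-19.92, 0.52)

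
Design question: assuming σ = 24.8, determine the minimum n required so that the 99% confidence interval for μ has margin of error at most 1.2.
n ≥ 2835

For margin E ≤ 1.2:
n ≥ (z* · σ / E)²
n ≥ (2.576 · 24.8 / 1.2)²
n ≥ 2834.21

Minimum n = 2835 (rounding up)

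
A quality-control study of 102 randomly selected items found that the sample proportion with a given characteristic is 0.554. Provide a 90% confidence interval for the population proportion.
(0.473, 0.635)

Proportion CI:
SE = √(p̂(1-p̂)/n) = √(0.554 · 0.446 / 102) = 0.04922

z* = 1.645
Margin = z* · SE = 1.645 · 0.04922 = 0.0810

CI: 0.554 ± 0.0810 = (0.473, 0.635)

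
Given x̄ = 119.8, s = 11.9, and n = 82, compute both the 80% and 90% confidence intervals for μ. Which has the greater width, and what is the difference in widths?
90% CI is wider by 0.97

df = 81
80% CI: t* = 1.292, (118.10, 121.50), width = 2 · t* · s/√n = 3.40
90% CI: t* = 1.664, (117.61, 121.99), width = 2 · t* · s/√n = 4.37

The 90% CI is wider by 4.37 - 3.40 = 0.97.
Higher confidence requires a wider interval.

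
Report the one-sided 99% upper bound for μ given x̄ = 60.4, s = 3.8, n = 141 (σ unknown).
μ ≤ 61.15

Upper bound (one-sided):
t* = 2.353 (one-sided for 99%)
Upper bound = x̄ + t* · s/√n = 60.4 + 2.353 · 3.8/√141 = 61.15

We are 99% confident that μ ≤ 61.15.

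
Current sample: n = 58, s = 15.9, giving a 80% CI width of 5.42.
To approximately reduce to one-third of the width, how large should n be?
n ≈ 522

CI width ∝ 1/√n
To reduce width by factor 3, need √n to grow by 3 → need 3² = 9 times as many samples.

Current: n = 58, width = 5.42
New: n = 522, width ≈ 1.79

Width reduced by factor of 5.42/1.79 = 3.03.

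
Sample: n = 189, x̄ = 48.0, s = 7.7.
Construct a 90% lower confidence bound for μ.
μ ≥ 47.28

Lower bound (one-sided):
t* = 1.286 (one-sided for 90%)
Lower bound = x̄ - t* · s/√n = 48.0 - 1.286 · 7.7/√189 = 47.28

We are 90% confident that μ ≥ 47.28.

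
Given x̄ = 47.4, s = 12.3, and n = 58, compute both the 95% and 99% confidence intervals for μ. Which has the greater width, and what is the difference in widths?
99% CI is wider by 2.14

df = 57
95% CI: t* = 2.002, (44.17, 50.63), width = 2 · t* · s/√n = 6.47
99% CI: t* = 2.665, (43.10, 51.70), width = 2 · t* · s/√n = 8.61

The 99% CI is wider by 8.61 - 6.47 = 2.14.
Higher confidence requires a wider interval.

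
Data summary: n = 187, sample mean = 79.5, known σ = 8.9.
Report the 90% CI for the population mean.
(78.43, 80.57)

z-interval (σ known):
z* = 1.645 for 90% confidence

Margin of error = z* · σ/√n = 1.645 · 8.9/√187 = 1.07

CI: (79.5 - 1.07, 79.5 + 1.07) = (78.43, 80.57)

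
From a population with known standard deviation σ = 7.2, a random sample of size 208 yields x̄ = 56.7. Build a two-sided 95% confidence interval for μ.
(55.72, 57.68)

z-interval (σ known):
z* = 1.960 for 95% confidence

Margin of error = z* · σ/√n = 1.960 · 7.2/√208 = 0.98

CI: (56.7 - 0.98, 56.7 + 0.98) = (55.72, 57.68)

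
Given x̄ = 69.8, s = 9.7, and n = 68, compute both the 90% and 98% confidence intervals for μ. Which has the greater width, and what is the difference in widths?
98% CI is wider by 1.69

df = 67
90% CI: t* = 1.668, (67.84, 71.76), width = 2 · t* · s/√n = 3.92
98% CI: t* = 2.383, (67.00, 72.60), width = 2 · t* · s/√n = 5.61

The 98% CI is wider by 5.61 - 3.92 = 1.69.
Higher confidence requires a wider interval.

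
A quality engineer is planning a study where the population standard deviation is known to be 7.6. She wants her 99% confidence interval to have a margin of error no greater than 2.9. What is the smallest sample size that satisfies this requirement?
n ≥ 46

For margin E ≤ 2.9:
n ≥ (z* · σ / E)²
n ≥ (2.576 · 7.6 / 2.9)²
n ≥ 45.57

Minimum n = 46 (rounding up)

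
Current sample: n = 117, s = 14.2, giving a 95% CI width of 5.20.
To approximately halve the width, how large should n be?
n ≈ 468

CI width ∝ 1/√n
To reduce width by factor 2, need √n to grow by 2 → need 2² = 4 times as many samples.

Current: n = 117, width = 5.20
New: n = 468, width ≈ 2.58

Width reduced by factor of 5.20/2.58 = 2.02.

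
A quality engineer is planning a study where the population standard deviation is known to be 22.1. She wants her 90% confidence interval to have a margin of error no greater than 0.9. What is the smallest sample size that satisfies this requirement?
n ≥ 1632

For margin E ≤ 0.9:
n ≥ (z* · σ / E)²
n ≥ (1.645 · 22.1 / 0.9)²
n ≥ 1631.67

Minimum n = 1632 (rounding up)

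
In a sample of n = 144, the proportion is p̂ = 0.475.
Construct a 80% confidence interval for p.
(0.422, 0.528)

Proportion CI:
SE = √(p̂(1-p̂)/n) = √(0.475 · 0.525 / 144) = 0.04161

z* = 1.282
Margin = z* · SE = 1.282 · 0.04161 = 0.0533

CI: 0.475 ± 0.0533 = (0.422, 0.528)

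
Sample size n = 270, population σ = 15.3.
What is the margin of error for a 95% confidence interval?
Margin of error = 1.83

Margin of error = z* · σ/√n
= 1.960 · 15.3/√270
= 1.960 · 15.3/16.4317
= 1.83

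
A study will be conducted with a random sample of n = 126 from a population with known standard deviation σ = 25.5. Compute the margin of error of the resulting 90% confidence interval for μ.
Margin of error = 3.74

Margin of error = z* · σ/√n
= 1.645 · 25.5/√126
= 1.645 · 25.5/11.2250
= 3.74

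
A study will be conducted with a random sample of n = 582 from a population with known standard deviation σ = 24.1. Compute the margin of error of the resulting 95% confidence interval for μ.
Margin of error = 1.96

Margin of error = z* · σ/√n
= 1.960 · 24.1/√582
= 1.960 · 24.1/24.1247
= 1.96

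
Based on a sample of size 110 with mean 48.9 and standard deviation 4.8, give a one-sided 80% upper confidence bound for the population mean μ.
μ ≤ 49.29

Upper bound (one-sided):
t* = 0.845 (one-sided for 80%)
Upper bound = x̄ + t* · s/√n = 48.9 + 0.845 · 4.8/√110 = 49.29

We are 80% confident that μ ≤ 49.29.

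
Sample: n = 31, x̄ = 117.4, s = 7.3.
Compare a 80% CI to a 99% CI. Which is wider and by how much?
99% CI is wider by 3.77

df = 30
80% CI: t* = 1.310, (115.68, 119.12), width = 2 · t* · s/√n = 3.44
99% CI: t* = 2.750, (113.79, 121.01), width = 2 · t* · s/√n = 7.21

The 99% CI is wider by 7.21 - 3.44 = 3.77.
Higher confidence requires a wider interval.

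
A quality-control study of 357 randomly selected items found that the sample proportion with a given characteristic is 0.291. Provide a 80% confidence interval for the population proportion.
(0.260, 0.322)

Proportion CI:
SE = √(p̂(1-p̂)/n) = √(0.291 · 0.709 / 357) = 0.02404

z* = 1.282
Margin = z* · SE = 1.282 · 0.02404 = 0.0308

CI: 0.291 ± 0.0308 = (0.260, 0.322)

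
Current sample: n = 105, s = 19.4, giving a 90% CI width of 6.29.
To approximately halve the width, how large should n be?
n ≈ 420

CI width ∝ 1/√n
To reduce width by factor 2, need √n to grow by 2 → need 2² = 4 times as many samples.

Current: n = 105, width = 6.29
New: n = 420, width ≈ 3.12

Width reduced by factor of 6.29/3.12 = 2.02.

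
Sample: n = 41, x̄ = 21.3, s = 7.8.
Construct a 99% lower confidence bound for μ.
μ ≥ 18.35

Lower bound (one-sided):
t* = 2.423 (one-sided for 99%)
Lower bound = x̄ - t* · s/√n = 21.3 - 2.423 · 7.8/√41 = 18.35

We are 99% confident that μ ≥ 18.35.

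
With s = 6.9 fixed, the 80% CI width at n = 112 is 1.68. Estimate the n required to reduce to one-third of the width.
n ≈ 1008

CI width ∝ 1/√n
To reduce width by factor 3, need √n to grow by 3 → need 3² = 9 times as many samples.

Current: n = 112, width = 1.68
New: n = 1008, width ≈ 0.56

Width reduced by factor of 1.68/0.56 = 3.00.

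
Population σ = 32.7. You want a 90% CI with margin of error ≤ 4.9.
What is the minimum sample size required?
n ≥ 121

For margin E ≤ 4.9:
n ≥ (z* · σ / E)²
n ≥ (1.645 · 32.7 / 4.9)²
n ≥ 120.51

Minimum n = 121 (rounding up)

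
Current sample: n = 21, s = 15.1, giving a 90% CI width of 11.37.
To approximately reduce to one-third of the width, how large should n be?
n ≈ 189

CI width ∝ 1/√n
To reduce width by factor 3, need √n to grow by 3 → need 3² = 9 times as many samples.

Current: n = 21, width = 11.37
New: n = 189, width ≈ 3.63

Width reduced by factor of 11.37/3.63 = 3.13.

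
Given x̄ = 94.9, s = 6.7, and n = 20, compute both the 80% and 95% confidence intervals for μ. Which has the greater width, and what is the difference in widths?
95% CI is wider by 2.29

df = 19
80% CI: t* = 1.328, (92.91, 96.89), width = 2 · t* · s/√n = 3.98
95% CI: t* = 2.093, (91.76, 98.04), width = 2 · t* · s/√n = 6.27

The 95% CI is wider by 6.27 - 3.98 = 2.29.
Higher confidence requires a wider interval.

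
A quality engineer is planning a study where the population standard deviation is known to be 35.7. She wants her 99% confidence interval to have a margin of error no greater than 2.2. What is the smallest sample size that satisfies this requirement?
n ≥ 1748

For margin E ≤ 2.2:
n ≥ (z* · σ / E)²
n ≥ (2.576 · 35.7 / 2.2)²
n ≥ 1747.36

Minimum n = 1748 (rounding up)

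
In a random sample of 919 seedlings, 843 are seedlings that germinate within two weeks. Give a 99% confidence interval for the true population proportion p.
(0.894, 0.941)

Proportion CI:
p̂ = 843/919 = 0.91730
SE = √(p̂(1-p̂)/n) = √(0.91730 · 0.08270 / 919) = 0.00909

z* = 2.576
Margin = z* · SE = 2.576 · 0.00909 = 0.0234

CI: 0.91730 ± 0.0234 = (0.894, 0.941)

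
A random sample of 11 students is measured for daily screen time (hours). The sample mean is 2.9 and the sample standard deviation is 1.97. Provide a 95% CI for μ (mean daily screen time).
(1.58, 4.22)

t-interval (σ unknown):
df = n - 1 = 10
t* = 2.228 for 95% confidence

Margin of error = t* · s/√n = 2.228 · 1.97/√11 = 1.32

CI: (1.58, 4.22)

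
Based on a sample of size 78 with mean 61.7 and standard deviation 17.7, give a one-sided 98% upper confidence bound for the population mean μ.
μ ≤ 65.89

Upper bound (one-sided):
t* = 2.089 (one-sided for 98%)
Upper bound = x̄ + t* · s/√n = 61.7 + 2.089 · 17.7/√78 = 65.89

We are 98% confident that μ ≤ 65.89.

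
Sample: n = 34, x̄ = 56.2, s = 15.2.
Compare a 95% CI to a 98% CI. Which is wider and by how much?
98% CI is wider by 2.14

df = 33
95% CI: t* = 2.035, (50.90, 61.50), width = 2 · t* · s/√n = 10.61
98% CI: t* = 2.445, (49.83, 62.57), width = 2 · t* · s/√n = 12.75

The 98% CI is wider by 12.75 - 10.61 = 2.14.
Higher confidence requires a wider interval.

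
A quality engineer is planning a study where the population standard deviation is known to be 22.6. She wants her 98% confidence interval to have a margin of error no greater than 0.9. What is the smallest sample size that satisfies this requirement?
n ≥ 3412

For margin E ≤ 0.9:
n ≥ (z* · σ / E)²
n ≥ (2.326 · 22.6 / 0.9)²
n ≥ 3411.55

Minimum n = 3412 (rounding up)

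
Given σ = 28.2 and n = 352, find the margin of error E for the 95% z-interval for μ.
Margin of error = 2.95

Margin of error = z* · σ/√n
= 1.960 · 28.2/√352
= 1.960 · 28.2/18.7617
= 2.95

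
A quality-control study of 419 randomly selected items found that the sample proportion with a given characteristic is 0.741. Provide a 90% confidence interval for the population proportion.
(0.706, 0.776)

Proportion CI:
SE = √(p̂(1-p̂)/n) = √(0.741 · 0.259 / 419) = 0.02140

z* = 1.645
Margin = z* · SE = 1.645 · 0.02140 = 0.0352

CI: 0.741 ± 0.0352 = (0.706, 0.776)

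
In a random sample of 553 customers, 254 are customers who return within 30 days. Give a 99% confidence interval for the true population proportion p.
(0.405, 0.514)

Proportion CI:
p̂ = 254/553 = 0.45931
SE = √(p̂(1-p̂)/n) = √(0.45931 · 0.54069 / 553) = 0.02119

z* = 2.576
Margin = z* · SE = 2.576 · 0.02119 = 0.0546

CI: 0.45931 ± 0.0546 = (0.405, 0.514)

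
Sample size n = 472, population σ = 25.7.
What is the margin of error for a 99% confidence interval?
Margin of error = 3.05

Margin of error = z* · σ/√n
= 2.576 · 25.7/√472
= 2.576 · 25.7/21.7256
= 3.05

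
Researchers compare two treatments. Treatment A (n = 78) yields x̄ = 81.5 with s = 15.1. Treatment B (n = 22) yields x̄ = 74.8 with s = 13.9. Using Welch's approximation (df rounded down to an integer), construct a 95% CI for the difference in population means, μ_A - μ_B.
(-0.24, 13.64)

Difference: x̄₁ - x̄₂ = 6.70
SE = √(s₁²/n₁ + s₂²/n₂) = √(15.1²/78 + 13.9²/22) = 3.4213
df = 36.21 → 36 (Welch–Satterthwaite, rounded down)
t* = 2.028

CI: 6.70 ± 2.028 · 3.4213 = 6.70 ± 6.94 = (-0.24, 13.64)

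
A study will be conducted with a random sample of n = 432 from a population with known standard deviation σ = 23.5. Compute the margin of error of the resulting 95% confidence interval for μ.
Margin of error = 2.22

Margin of error = z* · σ/√n
= 1.960 · 23.5/√432
= 1.960 · 23.5/20.7846
= 2.22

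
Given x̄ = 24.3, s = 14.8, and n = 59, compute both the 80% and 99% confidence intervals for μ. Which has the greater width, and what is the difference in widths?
99% CI is wider by 5.27

df = 58
80% CI: t* = 1.296, (21.80, 26.80), width = 2 · t* · s/√n = 4.99
99% CI: t* = 2.663, (19.17, 29.43), width = 2 · t* · s/√n = 10.26

The 99% CI is wider by 10.26 - 4.99 = 5.27.
Higher confidence requires a wider interval.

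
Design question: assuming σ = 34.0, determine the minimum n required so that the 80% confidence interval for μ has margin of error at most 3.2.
n ≥ 186

For margin E ≤ 3.2:
n ≥ (z* · σ / E)²
n ≥ (1.282 · 34.0 / 3.2)²
n ≥ 185.54

Minimum n = 186 (rounding up)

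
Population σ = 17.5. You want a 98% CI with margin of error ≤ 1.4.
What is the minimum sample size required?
n ≥ 846

For margin E ≤ 1.4:
n ≥ (z* · σ / E)²
n ≥ (2.326 · 17.5 / 1.4)²
n ≥ 845.36

Minimum n = 846 (rounding up)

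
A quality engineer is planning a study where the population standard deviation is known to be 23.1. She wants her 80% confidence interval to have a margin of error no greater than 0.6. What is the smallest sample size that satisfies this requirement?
n ≥ 2437

For margin E ≤ 0.6:
n ≥ (z* · σ / E)²
n ≥ (1.282 · 23.1 / 0.6)²
n ≥ 2436.11

Minimum n = 2437 (rounding up)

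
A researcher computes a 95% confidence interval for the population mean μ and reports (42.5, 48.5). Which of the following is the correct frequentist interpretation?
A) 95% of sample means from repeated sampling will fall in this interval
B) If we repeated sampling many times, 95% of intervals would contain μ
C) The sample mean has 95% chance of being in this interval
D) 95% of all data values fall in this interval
B

A) Wrong — coverage applies to intervals containing μ, not to future x̄ values.
B) Correct — this is the frequentist long-run coverage interpretation.
C) Wrong — x̄ is observed and sits in the interval by construction.
D) Wrong — a CI is about the parameter μ, not individual data values.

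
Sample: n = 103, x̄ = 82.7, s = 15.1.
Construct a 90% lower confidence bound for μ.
μ ≥ 80.78

Lower bound (one-sided):
t* = 1.290 (one-sided for 90%)
Lower bound = x̄ - t* · s/√n = 82.7 - 1.290 · 15.1/√103 = 80.78

We are 90% confident that μ ≥ 80.78.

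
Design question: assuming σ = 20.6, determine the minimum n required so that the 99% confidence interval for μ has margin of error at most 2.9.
n ≥ 335

For margin E ≤ 2.9:
n ≥ (z* · σ / E)²
n ≥ (2.576 · 20.6 / 2.9)²
n ≥ 334.83

Minimum n = 335 (rounding up)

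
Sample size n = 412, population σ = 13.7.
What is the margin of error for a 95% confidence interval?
Margin of error = 1.32

Margin of error = z* · σ/√n
= 1.960 · 13.7/√412
= 1.960 · 13.7/20.2978
= 1.32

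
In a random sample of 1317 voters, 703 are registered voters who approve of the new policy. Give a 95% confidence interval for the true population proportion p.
(0.507, 0.561)

Proportion CI:
p̂ = 703/1317 = 0.53379
SE = √(p̂(1-p̂)/n) = √(0.53379 · 0.46621 / 1317) = 0.01375

z* = 1.960
Margin = z* · SE = 1.960 · 0.01375 = 0.0269

CI: 0.53379 ± 0.0269 = (0.507, 0.561)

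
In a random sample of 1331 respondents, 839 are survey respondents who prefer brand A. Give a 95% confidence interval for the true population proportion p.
(0.604, 0.656)

Proportion CI:
p̂ = 839/1331 = 0.63035
SE = √(p̂(1-p̂)/n) = √(0.63035 · 0.36965 / 1331) = 0.01323

z* = 1.960
Margin = z* · SE = 1.960 · 0.01323 = 0.0259

CI: 0.63035 ± 0.0259 = (0.604, 0.656)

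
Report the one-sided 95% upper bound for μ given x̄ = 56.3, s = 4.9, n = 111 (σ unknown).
μ ≤ 57.07

Upper bound (one-sided):
t* = 1.659 (one-sided for 95%)
Upper bound = x̄ + t* · s/√n = 56.3 + 1.659 · 4.9/√111 = 57.07

We are 95% confident that μ ≤ 57.07.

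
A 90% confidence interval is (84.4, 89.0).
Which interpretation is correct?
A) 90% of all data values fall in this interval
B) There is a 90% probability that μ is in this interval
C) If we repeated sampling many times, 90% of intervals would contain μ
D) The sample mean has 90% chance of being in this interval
C

A) Wrong — a CI is about the parameter μ, not individual data values.
B) Wrong — μ is fixed; the randomness lives in the interval, not in μ.
C) Correct — this is the frequentist long-run coverage interpretation.
D) Wrong — x̄ is observed and sits in the interval by construction.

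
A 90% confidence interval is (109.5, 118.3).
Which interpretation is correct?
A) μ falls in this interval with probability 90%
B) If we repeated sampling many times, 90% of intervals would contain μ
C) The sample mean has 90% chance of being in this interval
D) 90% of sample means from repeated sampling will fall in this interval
B

A) Wrong — μ is fixed; the randomness lives in the interval, not in μ.
B) Correct — this is the frequentist long-run coverage interpretation.
C) Wrong — x̄ is observed and sits in the interval by construction.
D) Wrong — coverage applies to intervals containing μ, not to future x̄ values.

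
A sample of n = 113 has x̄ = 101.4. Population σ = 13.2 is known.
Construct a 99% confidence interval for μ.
(98.20, 104.60)

z-interval (σ known):
z* = 2.576 for 99% confidence

Margin of error = z* · σ/√n = 2.576 · 13.2/√113 = 3.20

CI: (101.4 - 3.20, 101.4 + 3.20) = (98.20, 104.60)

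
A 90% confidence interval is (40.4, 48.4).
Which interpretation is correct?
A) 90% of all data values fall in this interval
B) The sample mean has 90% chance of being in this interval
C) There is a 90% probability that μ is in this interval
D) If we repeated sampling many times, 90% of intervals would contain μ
D

A) Wrong — a CI is about the parameter μ, not individual data values.
B) Wrong — x̄ is observed and sits in the interval by construction.
C) Wrong — μ is fixed; the randomness lives in the interval, not in μ.
D) Correct — this is the frequentist long-run coverage interpretation.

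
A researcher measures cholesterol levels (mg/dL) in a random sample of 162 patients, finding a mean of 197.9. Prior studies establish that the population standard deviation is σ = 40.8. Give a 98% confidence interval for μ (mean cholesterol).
(190.44, 205.36)

z-interval (σ known):
z* = 2.326 for 98% confidence

Margin of error = z* · σ/√n = 2.326 · 40.8/√162 = 7.46

CI: (197.9 - 7.46, 197.9 + 7.46) = (190.44, 205.36)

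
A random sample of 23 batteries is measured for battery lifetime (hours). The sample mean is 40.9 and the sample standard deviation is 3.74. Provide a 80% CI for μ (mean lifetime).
(39.87, 41.93)

t-interval (σ unknown):
df = n - 1 = 22
t* = 1.321 for 80% confidence

Margin of error = t* · s/√n = 1.321 · 3.74/√23 = 1.03

CI: (39.87, 41.93)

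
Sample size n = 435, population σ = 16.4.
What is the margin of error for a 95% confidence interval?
Margin of error = 1.54

Margin of error = z* · σ/√n
= 1.960 · 16.4/√435
= 1.960 · 16.4/20.8567
= 1.54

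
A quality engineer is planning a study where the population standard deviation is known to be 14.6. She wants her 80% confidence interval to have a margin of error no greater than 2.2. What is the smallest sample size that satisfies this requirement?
n ≥ 73

For margin E ≤ 2.2:
n ≥ (z* · σ / E)²
n ≥ (1.282 · 14.6 / 2.2)²
n ≥ 72.38

Minimum n = 73 (rounding up)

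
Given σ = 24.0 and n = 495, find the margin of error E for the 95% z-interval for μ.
Margin of error = 2.11

Margin of error = z* · σ/√n
= 1.960 · 24.0/√495
= 1.960 · 24.0/22.2486
= 2.11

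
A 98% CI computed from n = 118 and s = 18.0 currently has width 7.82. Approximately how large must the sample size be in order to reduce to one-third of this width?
n ≈ 1062

CI width ∝ 1/√n
To reduce width by factor 3, need √n to grow by 3 → need 3² = 9 times as many samples.

Current: n = 118, width = 7.82
New: n = 1062, width ≈ 2.57

Width reduced by factor of 7.82/2.57 = 3.04.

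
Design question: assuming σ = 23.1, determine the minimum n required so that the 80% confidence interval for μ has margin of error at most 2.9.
n ≥ 105

For margin E ≤ 2.9:
n ≥ (z* · σ / E)²
n ≥ (1.282 · 23.1 / 2.9)²
n ≥ 104.28

Minimum n = 105 (rounding up)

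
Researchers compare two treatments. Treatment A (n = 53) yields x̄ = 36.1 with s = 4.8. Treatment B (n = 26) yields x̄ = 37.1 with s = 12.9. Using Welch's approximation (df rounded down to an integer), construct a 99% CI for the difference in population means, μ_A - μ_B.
(-8.22, 6.22)

Difference: x̄₁ - x̄₂ = -1.00
SE = √(s₁²/n₁ + s₂²/n₂) = √(4.8²/53 + 12.9²/26) = 2.6144
df = 28.45 → 28 (Welch–Satterthwaite, rounded down)
t* = 2.763

CI: -1.00 ± 2.763 · 2.6144 = -1.00 ± 7.22 = (-8.22, 6.22)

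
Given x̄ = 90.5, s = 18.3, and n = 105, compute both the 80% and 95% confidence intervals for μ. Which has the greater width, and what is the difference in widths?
95% CI is wider by 2.47

df = 104
80% CI: t* = 1.290, (88.20, 92.80), width = 2 · t* · s/√n = 4.61
95% CI: t* = 1.983, (86.96, 94.04), width = 2 · t* · s/√n = 7.08

The 95% CI is wider by 7.08 - 4.61 = 2.47.
Higher confidence requires a wider interval.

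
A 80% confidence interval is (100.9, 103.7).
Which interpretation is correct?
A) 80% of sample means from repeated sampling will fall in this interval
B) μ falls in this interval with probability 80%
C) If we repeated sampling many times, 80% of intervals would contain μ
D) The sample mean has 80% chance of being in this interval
C

A) Wrong — coverage applies to intervals containing μ, not to future x̄ values.
B) Wrong — μ is fixed; the randomness lives in the interval, not in μ.
C) Correct — this is the frequentist long-run coverage interpretation.
D) Wrong — x̄ is observed and sits in the interval by construction.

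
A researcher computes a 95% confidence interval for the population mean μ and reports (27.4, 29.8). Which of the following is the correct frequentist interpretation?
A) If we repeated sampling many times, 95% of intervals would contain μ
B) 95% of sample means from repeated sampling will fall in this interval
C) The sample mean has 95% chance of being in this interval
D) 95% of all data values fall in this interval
A

A) Correct — this is the frequentist long-run coverage interpretation.
B) Wrong — coverage applies to intervals containing μ, not to future x̄ values.
C) Wrong — x̄ is observed and sits in the interval by construction.
D) Wrong — a CI is about the parameter μ, not individual data values.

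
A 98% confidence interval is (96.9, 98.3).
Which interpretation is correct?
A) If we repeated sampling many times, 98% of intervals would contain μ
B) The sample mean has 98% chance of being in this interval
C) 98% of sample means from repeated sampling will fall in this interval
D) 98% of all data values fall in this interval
A

A) Correct — this is the frequentist long-run coverage interpretation.
B) Wrong — x̄ is observed and sits in the interval by construction.
C) Wrong — coverage applies to intervals containing μ, not to future x̄ values.
D) Wrong — a CI is about the parameter μ, not individual data values.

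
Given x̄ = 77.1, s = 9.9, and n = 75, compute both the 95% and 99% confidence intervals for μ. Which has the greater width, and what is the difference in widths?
99% CI is wider by 1.48

df = 74
95% CI: t* = 1.993, (74.82, 79.38), width = 2 · t* · s/√n = 4.56
99% CI: t* = 2.644, (74.08, 80.12), width = 2 · t* · s/√n = 6.04

The 99% CI is wider by 6.04 - 4.56 = 1.48.
Higher confidence requires a wider interval.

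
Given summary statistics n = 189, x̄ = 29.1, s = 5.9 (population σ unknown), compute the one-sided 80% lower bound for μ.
μ ≥ 28.74

Lower bound (one-sided):
t* = 0.844 (one-sided for 80%)
Lower bound = x̄ - t* · s/√n = 29.1 - 0.844 · 5.9/√189 = 28.74

We are 80% confident that μ ≥ 28.74.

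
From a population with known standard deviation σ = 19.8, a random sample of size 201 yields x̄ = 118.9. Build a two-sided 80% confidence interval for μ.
(117.11, 120.69)

z-interval (σ known):
z* = 1.282 for 80% confidence

Margin of error = z* · σ/√n = 1.282 · 19.8/√201 = 1.79

CI: (118.9 - 1.79, 118.9 + 1.79) = (117.11, 120.69)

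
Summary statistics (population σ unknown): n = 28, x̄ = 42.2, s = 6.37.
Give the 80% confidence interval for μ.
(40.62, 43.78)

t-interval (σ unknown):
df = n - 1 = 27
t* = 1.314 for 80% confidence

Margin of error = t* · s/√n = 1.314 · 6.37/√28 = 1.58

CI: (40.62, 43.78)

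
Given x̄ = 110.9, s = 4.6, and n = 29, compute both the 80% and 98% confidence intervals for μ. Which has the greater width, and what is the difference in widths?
98% CI is wider by 1.97

df = 28
80% CI: t* = 1.313, (109.78, 112.02), width = 2 · t* · s/√n = 2.24
98% CI: t* = 2.467, (108.79, 113.01), width = 2 · t* · s/√n = 4.21

The 98% CI is wider by 4.21 - 2.24 = 1.97.
Higher confidence requires a wider interval.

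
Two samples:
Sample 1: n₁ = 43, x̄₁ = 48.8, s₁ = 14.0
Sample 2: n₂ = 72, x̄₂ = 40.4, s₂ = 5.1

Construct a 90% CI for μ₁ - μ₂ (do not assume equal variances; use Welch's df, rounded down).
(4.68, 12.12)

Difference: x̄₁ - x̄₂ = 8.40
SE = √(s₁²/n₁ + s₂²/n₂) = √(14.0²/43 + 5.1²/72) = 2.2180
df = 48.74 → 48 (Welch–Satterthwaite, rounded down)
t* = 1.677

CI: 8.40 ± 1.677 · 2.2180 = 8.40 ± 3.72 = (4.68, 12.12)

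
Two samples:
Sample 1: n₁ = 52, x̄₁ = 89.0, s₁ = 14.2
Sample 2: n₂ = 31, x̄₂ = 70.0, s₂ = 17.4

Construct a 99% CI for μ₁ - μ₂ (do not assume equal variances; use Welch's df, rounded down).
(9.13, 28.87)

Difference: x̄₁ - x̄₂ = 19.00
SE = √(s₁²/n₁ + s₂²/n₂) = √(14.2²/52 + 17.4²/31) = 3.6938
df = 53.58 → 53 (Welch–Satterthwaite, rounded down)
t* = 2.672

CI: 19.00 ± 2.672 · 3.6938 = 19.00 ± 9.87 = (9.13, 28.87)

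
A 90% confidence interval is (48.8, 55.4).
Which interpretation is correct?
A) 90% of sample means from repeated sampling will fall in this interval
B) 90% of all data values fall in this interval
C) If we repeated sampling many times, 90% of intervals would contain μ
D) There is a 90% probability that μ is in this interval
C

A) Wrong — coverage applies to intervals containing μ, not to future x̄ values.
B) Wrong — a CI is about the parameter μ, not individual data values.
C) Correct — this is the frequentist long-run coverage interpretation.
D) Wrong — μ is fixed; the randomness lives in the interval, not in μ.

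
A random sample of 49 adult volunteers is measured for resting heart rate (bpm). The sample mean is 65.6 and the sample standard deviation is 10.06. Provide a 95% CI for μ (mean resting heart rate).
(62.71, 68.49)

t-interval (σ unknown):
df = n - 1 = 48
t* = 2.011 for 95% confidence

Margin of error = t* · s/√n = 2.011 · 10.06/√49 = 2.89

CI: (62.71, 68.49)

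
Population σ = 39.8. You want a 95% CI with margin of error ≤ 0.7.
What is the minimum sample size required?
n ≥ 12419

For margin E ≤ 0.7:
n ≥ (z* · σ / E)²
n ≥ (1.960 · 39.8 / 0.7)²
n ≥ 12418.87

Minimum n = 12419 (rounding up)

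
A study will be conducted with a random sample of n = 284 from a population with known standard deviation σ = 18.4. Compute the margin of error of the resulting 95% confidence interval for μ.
Margin of error = 2.14

Margin of error = z* · σ/√n
= 1.960 · 18.4/√284
= 1.960 · 18.4/16.8523
= 2.14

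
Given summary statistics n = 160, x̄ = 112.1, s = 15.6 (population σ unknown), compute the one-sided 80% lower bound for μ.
μ ≥ 111.06

Lower bound (one-sided):
t* = 0.844 (one-sided for 80%)
Lower bound = x̄ - t* · s/√n = 112.1 - 0.844 · 15.6/√160 = 111.06

We are 80% confident that μ ≥ 111.06.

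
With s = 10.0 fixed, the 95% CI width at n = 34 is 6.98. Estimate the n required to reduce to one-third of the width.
n ≈ 306

CI width ∝ 1/√n
To reduce width by factor 3, need √n to grow by 3 → need 3² = 9 times as many samples.

Current: n = 34, width = 6.98
New: n = 306, width ≈ 2.25

Width reduced by factor of 6.98/2.25 = 3.10.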